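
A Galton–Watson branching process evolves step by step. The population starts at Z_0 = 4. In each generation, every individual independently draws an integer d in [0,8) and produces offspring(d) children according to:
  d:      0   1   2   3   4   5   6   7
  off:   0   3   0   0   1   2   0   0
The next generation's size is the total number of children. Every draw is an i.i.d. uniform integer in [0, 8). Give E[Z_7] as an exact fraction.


Outcome values over d=0..7: [0, 3, 0, 0, 1, 2, 0, 0]
Σy = 6, Σy² = 14, M = 8
μ = 6/8 = 3/4,  σ² = 14/8 − (3/4)² = 19/16
E[Z_0] = 4
E[Z_1] = 3/4·E[Z_0] = 3
E[Z_2] = 3/4·E[Z_1] = 9/4
E[Z_3] = 3/4·E[Z_2] = 27/16
E[Z_4] = 3/4·E[Z_3] = 81/64
E[Z_5] = 3/4·E[Z_4] = 243/256
E[Z_6] = 3/4·E[Z_5] = 729/1024
E[Z_7] = 3/4·E[Z_6] = 2187/4096

2187/4096


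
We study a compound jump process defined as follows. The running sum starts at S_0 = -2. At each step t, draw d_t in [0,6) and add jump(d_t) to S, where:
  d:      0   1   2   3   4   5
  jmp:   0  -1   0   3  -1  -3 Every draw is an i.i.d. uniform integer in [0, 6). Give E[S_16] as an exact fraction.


-22/3

Outcome values over d=0..5: [0, -1, 0, 3, -1, -3]
Σy = -2, Σy² = 20, M = 6
μ = -2/6 = -1/3,  σ² = 20/6 − (-1/3)² = 29/9
E[S_16] = -2 + 16·(-1/3) = -22/3


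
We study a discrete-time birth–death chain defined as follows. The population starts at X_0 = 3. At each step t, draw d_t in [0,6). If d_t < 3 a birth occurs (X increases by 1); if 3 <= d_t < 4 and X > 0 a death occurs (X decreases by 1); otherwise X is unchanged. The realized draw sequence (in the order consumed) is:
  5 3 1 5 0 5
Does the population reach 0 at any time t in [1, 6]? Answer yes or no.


no

t=0: X=3, d=5 → hold, X_1=3
t=1: X=3, d=3 → death, X_2=2
t=2: X=2, d=1 → birth, X_3=3
t=3: X=3, d=5 → hold, X_4=3
t=4: X=3, d=0 → birth, X_5=4
t=5: X=4, d=5 → hold, X_6=4


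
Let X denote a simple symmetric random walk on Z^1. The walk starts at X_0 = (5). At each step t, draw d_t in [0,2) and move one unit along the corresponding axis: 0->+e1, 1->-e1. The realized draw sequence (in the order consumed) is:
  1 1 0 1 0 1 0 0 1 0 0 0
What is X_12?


(7)

t=0: X=(5), d=1 → -e1, X_1=(4)
t=1: X=(4), d=1 → -e1, X_2=(3)
t=2: X=(3), d=0 → +e1, X_3=(4)
t=3: X=(4), d=1 → -e1, X_4=(3)
t=4: X=(3), d=0 → +e1, X_5=(4)
t=5: X=(4), d=1 → -e1, X_6=(3)
t=6: X=(3), d=0 → +e1, X_7=(4)
t=7: X=(4), d=0 → +e1, X_8=(5)
t=8: X=(5), d=1 → -e1, X_9=(4)
t=9: X=(4), d=0 → +e1, X_10=(5)
t=10: X=(5), d=0 → +e1, X_11=(6)
t=11: X=(6), d=0 → +e1, X_12=(7)


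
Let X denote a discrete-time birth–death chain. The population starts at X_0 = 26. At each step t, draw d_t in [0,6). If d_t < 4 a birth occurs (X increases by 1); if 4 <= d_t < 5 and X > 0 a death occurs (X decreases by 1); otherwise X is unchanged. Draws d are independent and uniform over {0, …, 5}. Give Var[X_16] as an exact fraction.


28/3

X can drop by at most 1 per step and X_0 = 26 > T = 16, so X_t >= 26 − t >= 10 > 0 for every t <= 16: the floor at 0 (the 'and X > 0' condition) never binds. Hence X_16 = X_0 + Σ_{t<16} Y_t with i.i.d. increments Y_t = y(d_t) ∈ {+1, −1, 0}.
Outcome values over d=0..5: [1, 1, 1, 1, -1, 0]
Σy = 3, Σy² = 5, M = 6
μ = 3/6 = 1/2,  σ² = 5/6 − (1/2)² = 7/12
Independent increments: Var[X_16] = 16·σ² = 16·(7/12) = 28/3


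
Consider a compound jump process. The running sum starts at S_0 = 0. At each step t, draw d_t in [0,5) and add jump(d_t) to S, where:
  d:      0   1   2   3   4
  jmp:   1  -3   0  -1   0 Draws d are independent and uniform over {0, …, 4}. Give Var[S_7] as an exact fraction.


322/25

Outcome values over d=0..4: [1, -3, 0, -1, 0]
Σy = -3, Σy² = 11, M = 5
μ = -3/5 = -3/5,  σ² = 11/5 − (-3/5)² = 46/25
Independent increments: Var[S_7] = 7·σ² = 7·(46/25) = 322/25


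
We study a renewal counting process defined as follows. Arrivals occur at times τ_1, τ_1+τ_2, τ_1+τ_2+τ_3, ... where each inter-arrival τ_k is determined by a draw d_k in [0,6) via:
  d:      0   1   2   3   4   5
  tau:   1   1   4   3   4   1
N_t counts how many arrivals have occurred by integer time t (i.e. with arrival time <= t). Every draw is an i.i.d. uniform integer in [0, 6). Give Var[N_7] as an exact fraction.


Inter-arrival values over d=0..5: [1, 1, 4, 3, 4, 1]
Each d has probability 1/6, so the pmf of τ is: f(1) = 1/2, f(3) = 1/6, f(4) = 1/3
Let p_n(j) = P(N_n = j), with p_0 = [1]. Condition on τ_1: p_n(0) = P(τ > n), and for j >= 1, p_n(j) = Σ_{k<=n} f(k)·p_{n−k}(j−1)
p_1 = [1/2, 1/2]  (j = 0..1)
p_2 = [1/2, 1/4, 1/4]  (j = 0..2)
p_3 = [1/3, 5/12, 1/8, 1/8]  (j = 0..3)
p_4 = [0, 7/12, 7/24, 1/16, 1/16]  (j = 0..4)
p_5 = [0, 1/4, 1/2, 3/16, 1/32, 1/32]  (j = 0..5)
p_6 = [0, 2/9, 5/18, 17/48, 11/96, 1/64, 1/64]  (j = 0..6)
p_7 = [0, 1/9, 25/72, 11/48, 11/48, 13/192, 1/128, 1/128]  (j = 0..7)
E[N_7] = Σ j·p_7(j) = 3283/1152;  E[N_7²] = Σ j²·p_7(j) = 1227/128
Var[N_7] = 1227/128 − (3283/1152)² = 1943447/1327104

1943447/1327104


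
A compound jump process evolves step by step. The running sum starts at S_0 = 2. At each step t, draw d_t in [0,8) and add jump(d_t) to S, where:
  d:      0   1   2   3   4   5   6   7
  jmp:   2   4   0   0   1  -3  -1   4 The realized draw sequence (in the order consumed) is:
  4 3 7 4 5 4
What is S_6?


t=0: S=2, d=4, jump=1, S_1=3
t=1: S=3, d=3, jump=0, S_2=3
t=2: S=3, d=7, jump=4, S_3=7
t=3: S=7, d=4, jump=1, S_4=8
t=4: S=8, d=5, jump=-3, S_5=5
t=5: S=5, d=4, jump=1, S_6=6

6


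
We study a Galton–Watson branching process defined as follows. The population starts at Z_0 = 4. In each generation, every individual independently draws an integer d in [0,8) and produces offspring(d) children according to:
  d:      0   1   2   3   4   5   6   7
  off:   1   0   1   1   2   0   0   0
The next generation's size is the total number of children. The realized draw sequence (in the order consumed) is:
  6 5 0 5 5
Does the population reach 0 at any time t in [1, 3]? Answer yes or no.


gen 0: Z_0=4, draws=[6, 5, 0, 5], offspring=[0, 0, 1, 0], Z_1=1
gen 1: Z_1=1, draws=[5], offspring=[0], Z_2=0
gen 2: Z_2=0, draws=[], offspring=[], Z_3=0

yes


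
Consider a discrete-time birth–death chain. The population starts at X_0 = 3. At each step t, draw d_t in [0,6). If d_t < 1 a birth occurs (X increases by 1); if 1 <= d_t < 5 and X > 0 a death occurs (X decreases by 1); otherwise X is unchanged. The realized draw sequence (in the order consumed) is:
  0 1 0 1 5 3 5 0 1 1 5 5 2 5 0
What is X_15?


1

t=0: X=3, d=0 → birth, X_1=4
t=1: X=4, d=1 → death, X_2=3
t=2: X=3, d=0 → birth, X_3=4
t=3: X=4, d=1 → death, X_4=3
t=4: X=3, d=5 → hold, X_5=3
t=5: X=3, d=3 → death, X_6=2
t=6: X=2, d=5 → hold, X_7=2
t=7: X=2, d=0 → birth, X_8=3
t=8: X=3, d=1 → death, X_9=2
t=9: X=2, d=1 → death, X_10=1
t=10: X=1, d=5 → hold, X_11=1
t=11: X=1, d=5 → hold, X_12=1
t=12: X=1, d=2 → death, X_13=0
t=13: X=0, d=5 → hold, X_14=0
t=14: X=0, d=0 → birth, X_15=1


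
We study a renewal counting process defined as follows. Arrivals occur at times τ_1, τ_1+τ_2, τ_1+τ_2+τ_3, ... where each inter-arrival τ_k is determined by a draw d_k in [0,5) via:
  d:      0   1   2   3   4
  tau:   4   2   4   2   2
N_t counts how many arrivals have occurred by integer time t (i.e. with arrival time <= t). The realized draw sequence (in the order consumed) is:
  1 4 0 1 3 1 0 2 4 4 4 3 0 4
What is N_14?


draw d_1=1: τ_1=2, arrival time A_1=2
draw d_2=4: τ_2=2, arrival time A_2=4
draw d_3=0: τ_3=4, arrival time A_3=8
draw d_4=1: τ_4=2, arrival time A_4=10
draw d_5=3: τ_5=2, arrival time A_5=12
draw d_6=1: τ_6=2, arrival time A_6=14
draw d_7=0: τ_7=4, arrival time A_7=18
draw d_8=2: τ_8=4, arrival time A_8=22
draw d_9=4: τ_9=2, arrival time A_9=24
draw d_10=4: τ_10=2, arrival time A_10=26
draw d_11=4: τ_11=2, arrival time A_11=28
draw d_12=3: τ_12=2, arrival time A_12=30
draw d_13=0: τ_13=4, arrival time A_13=34
draw d_14=4: τ_14=2, arrival time A_14=36
N_t over t=0..14: 0:0 1:0 2:1 3:1 4:2 5:2 6:2 7:2 8:3 9:3 10:4 11:4 12:5 13:5 14:6

6


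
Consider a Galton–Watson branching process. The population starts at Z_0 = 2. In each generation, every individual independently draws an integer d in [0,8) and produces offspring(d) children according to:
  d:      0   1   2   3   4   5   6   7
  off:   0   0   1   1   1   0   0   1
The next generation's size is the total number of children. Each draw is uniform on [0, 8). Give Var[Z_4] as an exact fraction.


15/128

Outcome values over d=0..7: [0, 0, 1, 1, 1, 0, 0, 1]
Σy = 4, Σy² = 4, M = 8
μ = 4/8 = 1/2,  σ² = 4/8 − (1/2)² = 1/4
V_0 = 0, E_0 = 2
V_1 = 1/4·E_0 + (1/2)²·V_0 = 1/2;  E_1 = 1
V_2 = 1/4·E_1 + (1/2)²·V_1 = 3/8;  E_2 = 1/2
V_3 = 1/4·E_2 + (1/2)²·V_2 = 7/32;  E_3 = 1/4
V_4 = 1/4·E_3 + (1/2)²·V_3 = 15/128;  E_4 = 1/8


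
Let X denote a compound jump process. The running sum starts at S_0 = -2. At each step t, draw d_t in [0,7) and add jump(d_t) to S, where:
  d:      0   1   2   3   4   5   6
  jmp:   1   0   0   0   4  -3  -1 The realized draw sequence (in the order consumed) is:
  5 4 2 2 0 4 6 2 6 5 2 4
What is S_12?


t=0: S=-2, d=5, jump=-3, S_1=-5
t=1: S=-5, d=4, jump=4, S_2=-1
t=2: S=-1, d=2, jump=0, S_3=-1
t=3: S=-1, d=2, jump=0, S_4=-1
t=4: S=-1, d=0, jump=1, S_5=0
t=5: S=0, d=4, jump=4, S_6=4
t=6: S=4, d=6, jump=-1, S_7=3
t=7: S=3, d=2, jump=0, S_8=3
t=8: S=3, d=6, jump=-1, S_9=2
t=9: S=2, d=5, jump=-3, S_10=-1
t=10: S=-1, d=2, jump=0, S_11=-1
t=11: S=-1, d=4, jump=4, S_12=3

3


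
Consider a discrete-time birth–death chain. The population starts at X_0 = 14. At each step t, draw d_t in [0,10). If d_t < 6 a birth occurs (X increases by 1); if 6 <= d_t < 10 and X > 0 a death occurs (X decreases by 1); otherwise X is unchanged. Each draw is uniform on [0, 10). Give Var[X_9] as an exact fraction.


X can drop by at most 1 per step and X_0 = 14 > T = 9, so X_t >= 14 − t >= 5 > 0 for every t <= 9: the floor at 0 (the 'and X > 0' condition) never binds. Hence X_9 = X_0 + Σ_{t<9} Y_t with i.i.d. increments Y_t = y(d_t) ∈ {+1, −1, 0}.
Outcome values over d=0..9: [1, 1, 1, 1, 1, 1, -1, -1, -1, -1]
Σy = 2, Σy² = 10, M = 10
μ = 2/10 = 1/5,  σ² = 10/10 − (1/5)² = 24/25
Independent increments: Var[X_9] = 9·σ² = 9·(24/25) = 216/25

216/25


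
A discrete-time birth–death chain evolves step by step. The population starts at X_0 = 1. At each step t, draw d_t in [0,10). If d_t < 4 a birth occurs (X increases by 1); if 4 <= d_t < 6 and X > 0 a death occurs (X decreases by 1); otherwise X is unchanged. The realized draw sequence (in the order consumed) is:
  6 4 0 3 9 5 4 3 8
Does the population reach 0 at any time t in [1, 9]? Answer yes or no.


yes

t=0: X=1, d=6 → hold, X_1=1
t=1: X=1, d=4 → death, X_2=0
t=2: X=0, d=0 → birth, X_3=1
t=3: X=1, d=3 → birth, X_4=2
t=4: X=2, d=9 → hold, X_5=2
t=5: X=2, d=5 → death, X_6=1
t=6: X=1, d=4 → death, X_7=0
t=7: X=0, d=3 → birth, X_8=1
t=8: X=1, d=8 → hold, X_9=1


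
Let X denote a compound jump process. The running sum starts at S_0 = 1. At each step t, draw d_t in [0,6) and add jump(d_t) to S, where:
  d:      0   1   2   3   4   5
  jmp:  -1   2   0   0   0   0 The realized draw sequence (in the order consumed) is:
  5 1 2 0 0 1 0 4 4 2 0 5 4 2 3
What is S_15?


1

t=0: S=1, d=5, jump=0, S_1=1
t=1: S=1, d=1, jump=2, S_2=3
t=2: S=3, d=2, jump=0, S_3=3
t=3: S=3, d=0, jump=-1, S_4=2
t=4: S=2, d=0, jump=-1, S_5=1
t=5: S=1, d=1, jump=2, S_6=3
t=6: S=3, d=0, jump=-1, S_7=2
t=7: S=2, d=4, jump=0, S_8=2
t=8: S=2, d=4, jump=0, S_9=2
t=9: S=2, d=2, jump=0, S_10=2
t=10: S=2, d=0, jump=-1, S_11=1
t=11: S=1, d=5, jump=0, S_12=1
t=12: S=1, d=4, jump=0, S_13=1
t=13: S=1, d=2, jump=0, S_14=1
t=14: S=1, d=3, jump=0, S_15=1


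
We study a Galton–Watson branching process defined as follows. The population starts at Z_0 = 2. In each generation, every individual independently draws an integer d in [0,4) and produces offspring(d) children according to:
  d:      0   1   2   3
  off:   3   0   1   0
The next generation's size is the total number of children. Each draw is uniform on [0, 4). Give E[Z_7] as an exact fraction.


2

Outcome values over d=0..3: [3, 0, 1, 0]
Σy = 4, Σy² = 10, M = 4
μ = 4/4 = 1,  σ² = 10/4 − (1)² = 3/2
E[Z_0] = 2
E[Z_1] = 1·E[Z_0] = 2
E[Z_2] = 1·E[Z_1] = 2
E[Z_3] = 1·E[Z_2] = 2
E[Z_4] = 1·E[Z_3] = 2
E[Z_5] = 1·E[Z_4] = 2
E[Z_6] = 1·E[Z_5] = 2
E[Z_7] = 1·E[Z_6] = 2


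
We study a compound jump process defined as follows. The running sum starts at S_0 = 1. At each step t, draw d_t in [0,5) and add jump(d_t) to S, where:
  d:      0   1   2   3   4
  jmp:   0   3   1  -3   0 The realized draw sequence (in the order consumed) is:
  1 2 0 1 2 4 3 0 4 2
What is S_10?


t=0: S=1, d=1, jump=3, S_1=4
t=1: S=4, d=2, jump=1, S_2=5
t=2: S=5, d=0, jump=0, S_3=5
t=3: S=5, d=1, jump=3, S_4=8
t=4: S=8, d=2, jump=1, S_5=9
t=5: S=9, d=4, jump=0, S_6=9
t=6: S=9, d=3, jump=-3, S_7=6
t=7: S=6, d=0, jump=0, S_8=6
t=8: S=6, d=4, jump=0, S_9=6
t=9: S=6, d=2, jump=1, S_10=7

7


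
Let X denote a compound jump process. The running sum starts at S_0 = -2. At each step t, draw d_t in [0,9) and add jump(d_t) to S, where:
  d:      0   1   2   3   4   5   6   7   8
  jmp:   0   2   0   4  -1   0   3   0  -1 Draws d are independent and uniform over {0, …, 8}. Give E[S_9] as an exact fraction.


5

Outcome values over d=0..8: [0, 2, 0, 4, -1, 0, 3, 0, -1]
Σy = 7, Σy² = 31, M = 9
μ = 7/9 = 7/9,  σ² = 31/9 − (7/9)² = 230/81
E[S_9] = -2 + 9·(7/9) = 5


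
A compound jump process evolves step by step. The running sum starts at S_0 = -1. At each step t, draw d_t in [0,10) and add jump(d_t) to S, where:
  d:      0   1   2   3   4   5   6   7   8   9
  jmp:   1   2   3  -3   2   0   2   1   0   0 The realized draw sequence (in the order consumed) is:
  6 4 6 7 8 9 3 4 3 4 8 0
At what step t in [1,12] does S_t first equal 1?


1

t=0: S=-1, d=6, jump=2, S_1=1
t=1: S=1, d=4, jump=2, S_2=3
t=2: S=3, d=6, jump=2, S_3=5
t=3: S=5, d=7, jump=1, S_4=6
t=4: S=6, d=8, jump=0, S_5=6
t=5: S=6, d=9, jump=0, S_6=6
t=6: S=6, d=3, jump=-3, S_7=3
t=7: S=3, d=4, jump=2, S_8=5
t=8: S=5, d=3, jump=-3, S_9=2
t=9: S=2, d=4, jump=2, S_10=4
t=10: S=4, d=8, jump=0, S_11=4
t=11: S=4, d=0, jump=1, S_12=5


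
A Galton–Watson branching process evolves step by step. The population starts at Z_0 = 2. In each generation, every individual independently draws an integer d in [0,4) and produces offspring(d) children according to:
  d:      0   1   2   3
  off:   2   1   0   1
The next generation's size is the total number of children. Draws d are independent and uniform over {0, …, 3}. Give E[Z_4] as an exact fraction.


Outcome values over d=0..3: [2, 1, 0, 1]
Σy = 4, Σy² = 6, M = 4
μ = 4/4 = 1,  σ² = 6/4 − (1)² = 1/2
E[Z_0] = 2
E[Z_1] = 1·E[Z_0] = 2
E[Z_2] = 1·E[Z_1] = 2
E[Z_3] = 1·E[Z_2] = 2
E[Z_4] = 1·E[Z_3] = 2

2


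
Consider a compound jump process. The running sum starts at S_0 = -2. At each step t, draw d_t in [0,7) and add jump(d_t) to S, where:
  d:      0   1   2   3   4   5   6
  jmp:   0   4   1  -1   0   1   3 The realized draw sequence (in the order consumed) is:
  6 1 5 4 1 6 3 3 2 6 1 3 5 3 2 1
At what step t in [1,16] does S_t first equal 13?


6

t=0: S=-2, d=6, jump=3, S_1=1
t=1: S=1, d=1, jump=4, S_2=5
t=2: S=5, d=5, jump=1, S_3=6
t=3: S=6, d=4, jump=0, S_4=6
t=4: S=6, d=1, jump=4, S_5=10
t=5: S=10, d=6, jump=3, S_6=13
t=6: S=13, d=3, jump=-1, S_7=12
t=7: S=12, d=3, jump=-1, S_8=11
t=8: S=11, d=2, jump=1, S_9=12
t=9: S=12, d=6, jump=3, S_10=15
t=10: S=15, d=1, jump=4, S_11=19
t=11: S=19, d=3, jump=-1, S_12=18
t=12: S=18, d=5, jump=1, S_13=19
t=13: S=19, d=3, jump=-1, S_14=18
t=14: S=18, d=2, jump=1, S_15=19
t=15: S=19, d=1, jump=4, S_16=23


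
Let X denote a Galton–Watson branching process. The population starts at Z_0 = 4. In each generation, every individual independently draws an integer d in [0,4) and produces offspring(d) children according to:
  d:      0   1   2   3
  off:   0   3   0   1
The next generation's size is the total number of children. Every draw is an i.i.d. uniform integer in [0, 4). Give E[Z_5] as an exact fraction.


Outcome values over d=0..3: [0, 3, 0, 1]
Σy = 4, Σy² = 10, M = 4
μ = 4/4 = 1,  σ² = 10/4 − (1)² = 3/2
E[Z_0] = 4
E[Z_1] = 1·E[Z_0] = 4
E[Z_2] = 1·E[Z_1] = 4
E[Z_3] = 1·E[Z_2] = 4
E[Z_4] = 1·E[Z_3] = 4
E[Z_5] = 1·E[Z_4] = 4

4


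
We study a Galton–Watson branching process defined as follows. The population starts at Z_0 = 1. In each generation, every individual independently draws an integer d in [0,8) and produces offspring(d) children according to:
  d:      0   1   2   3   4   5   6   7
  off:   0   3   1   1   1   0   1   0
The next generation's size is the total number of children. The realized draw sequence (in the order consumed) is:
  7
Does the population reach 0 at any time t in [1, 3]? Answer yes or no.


gen 0: Z_0=1, draws=[7], offspring=[0], Z_1=0
gen 1: Z_1=0, draws=[], offspring=[], Z_2=0
gen 2: Z_2=0, draws=[], offspring=[], Z_3=0

yes


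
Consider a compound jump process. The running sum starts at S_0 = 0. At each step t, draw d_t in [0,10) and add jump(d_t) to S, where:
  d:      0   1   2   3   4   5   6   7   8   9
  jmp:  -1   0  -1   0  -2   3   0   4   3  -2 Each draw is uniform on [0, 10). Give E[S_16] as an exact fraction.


Outcome values over d=0..9: [-1, 0, -1, 0, -2, 3, 0, 4, 3, -2]
Σy = 4, Σy² = 44, M = 10
μ = 4/10 = 2/5,  σ² = 44/10 − (2/5)² = 106/25
E[S_16] = 0 + 16·(2/5) = 32/5

32/5


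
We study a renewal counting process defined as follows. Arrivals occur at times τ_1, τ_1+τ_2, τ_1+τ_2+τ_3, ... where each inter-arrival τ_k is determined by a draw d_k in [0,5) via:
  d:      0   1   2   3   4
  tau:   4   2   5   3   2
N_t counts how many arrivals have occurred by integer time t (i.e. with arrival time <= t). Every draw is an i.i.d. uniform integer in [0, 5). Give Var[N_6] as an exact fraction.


Inter-arrival values over d=0..4: [4, 2, 5, 3, 2]
Each d has probability 1/5, so the pmf of τ is: f(2) = 2/5, f(3) = 1/5, f(4) = 1/5, f(5) = 1/5
Let p_n(j) = P(N_n = j), with p_0 = [1]. Condition on τ_1: p_n(0) = P(τ > n), and for j >= 1, p_n(j) = Σ_{k<=n} f(k)·p_{n−k}(j−1)
p_1 = [1]  (j = 0)
p_2 = [3/5, 2/5]  (j = 0..1)
p_3 = [2/5, 3/5]  (j = 0..1)
p_4 = [1/5, 16/25, 4/25]  (j = 0..2)
p_5 = [0, 17/25, 8/25]  (j = 0..2)
p_6 = [0, 12/25, 57/125, 8/125]  (j = 0..3)
E[N_6] = Σ j·p_6(j) = 198/125;  E[N_6²] = Σ j²·p_6(j) = 72/25
Var[N_6] = 72/25 − (198/125)² = 5796/15625

5796/15625


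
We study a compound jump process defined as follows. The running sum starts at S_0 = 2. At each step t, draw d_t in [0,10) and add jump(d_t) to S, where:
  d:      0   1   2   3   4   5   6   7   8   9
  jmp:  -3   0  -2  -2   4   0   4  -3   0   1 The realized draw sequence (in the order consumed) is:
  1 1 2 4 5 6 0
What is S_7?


5

t=0: S=2, d=1, jump=0, S_1=2
t=1: S=2, d=1, jump=0, S_2=2
t=2: S=2, d=2, jump=-2, S_3=0
t=3: S=0, d=4, jump=4, S_4=4
t=4: S=4, d=5, jump=0, S_5=4
t=5: S=4, d=6, jump=4, S_6=8
t=6: S=8, d=0, jump=-3, S_7=5


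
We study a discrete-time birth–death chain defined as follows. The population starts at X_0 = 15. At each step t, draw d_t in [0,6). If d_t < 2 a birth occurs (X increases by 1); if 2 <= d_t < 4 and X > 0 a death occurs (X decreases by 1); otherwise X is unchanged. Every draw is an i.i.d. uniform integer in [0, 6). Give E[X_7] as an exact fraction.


X can drop by at most 1 per step and X_0 = 15 > T = 7, so X_t >= 15 − t >= 8 > 0 for every t <= 7: the floor at 0 (the 'and X > 0' condition) never binds. Hence X_7 = X_0 + Σ_{t<7} Y_t with i.i.d. increments Y_t = y(d_t) ∈ {+1, −1, 0}.
Outcome values over d=0..5: [1, 1, -1, -1, 0, 0]
Σy = 0, Σy² = 4, M = 6
μ = 0/6 = 0,  σ² = 4/6 − (0)² = 2/3
E[X_7] = 15 + 7·(0) = 15

15


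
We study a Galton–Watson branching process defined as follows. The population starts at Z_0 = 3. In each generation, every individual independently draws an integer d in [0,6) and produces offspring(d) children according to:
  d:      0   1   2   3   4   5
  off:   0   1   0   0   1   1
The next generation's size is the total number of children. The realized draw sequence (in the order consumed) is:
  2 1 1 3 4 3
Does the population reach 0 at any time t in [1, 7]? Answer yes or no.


yes

gen 0: Z_0=3, draws=[2, 1, 1], offspring=[0, 1, 1], Z_1=2
gen 1: Z_1=2, draws=[3, 4], offspring=[0, 1], Z_2=1
gen 2: Z_2=1, draws=[3], offspring=[0], Z_3=0
gen 3: Z_3=0, draws=[], offspring=[], Z_4=0
gen 4: Z_4=0, draws=[], offspring=[], Z_5=0
gen 5: Z_5=0, draws=[], offspring=[], Z_6=0
gen 6: Z_6=0, draws=[], offspring=[], Z_7=0


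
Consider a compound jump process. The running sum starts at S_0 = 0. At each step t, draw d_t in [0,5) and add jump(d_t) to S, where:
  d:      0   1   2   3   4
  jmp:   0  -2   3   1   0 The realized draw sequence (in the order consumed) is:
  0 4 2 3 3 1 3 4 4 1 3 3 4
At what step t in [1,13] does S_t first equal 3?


3

t=0: S=0, d=0, jump=0, S_1=0
t=1: S=0, d=4, jump=0, S_2=0
t=2: S=0, d=2, jump=3, S_3=3
t=3: S=3, d=3, jump=1, S_4=4
t=4: S=4, d=3, jump=1, S_5=5
t=5: S=5, d=1, jump=-2, S_6=3
t=6: S=3, d=3, jump=1, S_7=4
t=7: S=4, d=4, jump=0, S_8=4
t=8: S=4, d=4, jump=0, S_9=4
t=9: S=4, d=1, jump=-2, S_10=2
t=10: S=2, d=3, jump=1, S_11=3
t=11: S=3, d=3, jump=1, S_12=4
t=12: S=4, d=4, jump=0, S_13=4


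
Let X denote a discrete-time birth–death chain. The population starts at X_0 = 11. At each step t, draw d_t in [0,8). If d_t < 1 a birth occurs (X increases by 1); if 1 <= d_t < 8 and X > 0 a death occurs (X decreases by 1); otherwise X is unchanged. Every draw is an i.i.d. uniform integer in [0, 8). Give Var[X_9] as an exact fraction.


63/16

X can drop by at most 1 per step and X_0 = 11 > T = 9, so X_t >= 11 − t >= 2 > 0 for every t <= 9: the floor at 0 (the 'and X > 0' condition) never binds. Hence X_9 = X_0 + Σ_{t<9} Y_t with i.i.d. increments Y_t = y(d_t) ∈ {+1, −1, 0}.
Outcome values over d=0..7: [1, -1, -1, -1, -1, -1, -1, -1]
Σy = -6, Σy² = 8, M = 8
μ = -6/8 = -3/4,  σ² = 8/8 − (-3/4)² = 7/16
Independent increments: Var[X_9] = 9·σ² = 9·(7/16) = 63/16


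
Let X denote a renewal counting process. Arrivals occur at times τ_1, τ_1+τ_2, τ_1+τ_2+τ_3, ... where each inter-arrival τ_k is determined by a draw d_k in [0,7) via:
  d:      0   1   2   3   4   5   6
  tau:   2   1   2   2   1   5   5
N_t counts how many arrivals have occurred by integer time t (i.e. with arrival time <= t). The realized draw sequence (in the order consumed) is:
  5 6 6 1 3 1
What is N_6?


draw d_1=5: τ_1=5, arrival time A_1=5
draw d_2=6: τ_2=5, arrival time A_2=10
draw d_3=6: τ_3=5, arrival time A_3=15
draw d_4=1: τ_4=1, arrival time A_4=16
draw d_5=3: τ_5=2, arrival time A_5=18
draw d_6=1: τ_6=1, arrival time A_6=19
N_t over t=0..6: 0:0 1:0 2:0 3:0 4:0 5:1 6:1

1


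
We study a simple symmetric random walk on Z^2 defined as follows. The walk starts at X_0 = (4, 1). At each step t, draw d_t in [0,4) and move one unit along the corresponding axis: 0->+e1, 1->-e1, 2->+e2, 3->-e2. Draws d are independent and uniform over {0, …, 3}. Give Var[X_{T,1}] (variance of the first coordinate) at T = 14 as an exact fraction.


7

Outcome values over d=0..3: [1, -1, 0, 0]
Σy = 0, Σy² = 2, M = 4
μ = 0/4 = 0,  σ² = 2/4 − (0)² = 1/2
Independent increments: Var[X_14] = 14·σ² = 14·(1/2) = 7


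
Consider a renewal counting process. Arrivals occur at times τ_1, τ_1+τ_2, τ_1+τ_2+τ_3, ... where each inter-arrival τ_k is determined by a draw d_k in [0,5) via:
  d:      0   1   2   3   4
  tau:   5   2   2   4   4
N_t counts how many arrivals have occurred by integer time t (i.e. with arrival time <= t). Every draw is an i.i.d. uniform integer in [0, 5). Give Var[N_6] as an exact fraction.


5876/15625

Inter-arrival values over d=0..4: [5, 2, 2, 4, 4]
Each d has probability 1/5, so the pmf of τ is: f(2) = 2/5, f(4) = 2/5, f(5) = 1/5
Let p_n(j) = P(N_n = j), with p_0 = [1]. Condition on τ_1: p_n(0) = P(τ > n), and for j >= 1, p_n(j) = Σ_{k<=n} f(k)·p_{n−k}(j−1)
p_1 = [1]  (j = 0)
p_2 = [3/5, 2/5]  (j = 0..1)
p_3 = [3/5, 2/5]  (j = 0..1)
p_4 = [1/5, 16/25, 4/25]  (j = 0..2)
p_5 = [0, 21/25, 4/25]  (j = 0..2)
p_6 = [0, 13/25, 52/125, 8/125]  (j = 0..3)
E[N_6] = Σ j·p_6(j) = 193/125;  E[N_6²] = Σ j²·p_6(j) = 69/25
Var[N_6] = 69/25 − (193/125)² = 5876/15625


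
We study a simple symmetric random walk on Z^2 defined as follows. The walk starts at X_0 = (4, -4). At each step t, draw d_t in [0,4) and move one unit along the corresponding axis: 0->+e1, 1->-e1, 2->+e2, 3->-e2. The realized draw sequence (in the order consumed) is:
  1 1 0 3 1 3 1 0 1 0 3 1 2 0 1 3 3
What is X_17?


t=0: X=(4, -4), d=1 → -e1, X_1=(3, -4)
t=1: X=(3, -4), d=1 → -e1, X_2=(2, -4)
t=2: X=(2, -4), d=0 → +e1, X_3=(3, -4)
t=3: X=(3, -4), d=3 → -e2, X_4=(3, -5)
t=4: X=(3, -5), d=1 → -e1, X_5=(2, -5)
t=5: X=(2, -5), d=3 → -e2, X_6=(2, -6)
t=6: X=(2, -6), d=1 → -e1, X_7=(1, -6)
t=7: X=(1, -6), d=0 → +e1, X_8=(2, -6)
t=8: X=(2, -6), d=1 → -e1, X_9=(1, -6)
t=9: X=(1, -6), d=0 → +e1, X_10=(2, -6)
t=10: X=(2, -6), d=3 → -e2, X_11=(2, -7)
t=11: X=(2, -7), d=1 → -e1, X_12=(1, -7)
t=12: X=(1, -7), d=2 → +e2, X_13=(1, -6)
t=13: X=(1, -6), d=0 → +e1, X_14=(2, -6)
t=14: X=(2, -6), d=1 → -e1, X_15=(1, -6)
t=15: X=(1, -6), d=3 → -e2, X_16=(1, -7)
t=16: X=(1, -7), d=3 → -e2, X_17=(1, -8)

(1, -8)


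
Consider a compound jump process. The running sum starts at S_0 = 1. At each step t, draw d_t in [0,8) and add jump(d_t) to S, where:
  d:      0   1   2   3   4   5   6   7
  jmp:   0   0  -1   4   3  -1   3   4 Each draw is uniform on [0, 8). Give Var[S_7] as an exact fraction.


Outcome values over d=0..7: [0, 0, -1, 4, 3, -1, 3, 4]
Σy = 12, Σy² = 52, M = 8
μ = 12/8 = 3/2,  σ² = 52/8 − (3/2)² = 17/4
Independent increments: Var[S_7] = 7·σ² = 7·(17/4) = 119/4

119/4


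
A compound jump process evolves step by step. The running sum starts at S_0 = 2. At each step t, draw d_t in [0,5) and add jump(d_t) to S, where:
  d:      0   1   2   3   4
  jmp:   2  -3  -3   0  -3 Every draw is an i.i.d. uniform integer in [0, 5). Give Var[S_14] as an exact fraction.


Outcome values over d=0..4: [2, -3, -3, 0, -3]
Σy = -7, Σy² = 31, M = 5
μ = -7/5 = -7/5,  σ² = 31/5 − (-7/5)² = 106/25
Independent increments: Var[S_14] = 14·σ² = 14·(106/25) = 1484/25

1484/25


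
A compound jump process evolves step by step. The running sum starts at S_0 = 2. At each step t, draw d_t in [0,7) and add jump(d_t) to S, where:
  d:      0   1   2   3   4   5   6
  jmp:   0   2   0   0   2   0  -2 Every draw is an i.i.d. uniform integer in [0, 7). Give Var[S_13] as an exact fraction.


1040/49

Outcome values over d=0..6: [0, 2, 0, 0, 2, 0, -2]
Σy = 2, Σy² = 12, M = 7
μ = 2/7 = 2/7,  σ² = 12/7 − (2/7)² = 80/49
Independent increments: Var[S_13] = 13·σ² = 13·(80/49) = 1040/49


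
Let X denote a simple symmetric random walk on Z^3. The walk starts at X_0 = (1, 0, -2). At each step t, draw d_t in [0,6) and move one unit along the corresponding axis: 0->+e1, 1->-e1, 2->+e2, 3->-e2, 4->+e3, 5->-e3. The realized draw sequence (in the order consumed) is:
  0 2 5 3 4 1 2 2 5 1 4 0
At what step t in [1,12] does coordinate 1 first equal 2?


1

t=0: X=(1, 0, -2), d=0 → +e1, X_1=(2, 0, -2)
t=1: X=(2, 0, -2), d=2 → +e2, X_2=(2, 1, -2)
t=2: X=(2, 1, -2), d=5 → -e3, X_3=(2, 1, -3)
t=3: X=(2, 1, -3), d=3 → -e2, X_4=(2, 0, -3)
t=4: X=(2, 0, -3), d=4 → +e3, X_5=(2, 0, -2)
t=5: X=(2, 0, -2), d=1 → -e1, X_6=(1, 0, -2)
t=6: X=(1, 0, -2), d=2 → +e2, X_7=(1, 1, -2)
t=7: X=(1, 1, -2), d=2 → +e2, X_8=(1, 2, -2)
t=8: X=(1, 2, -2), d=5 → -e3, X_9=(1, 2, -3)
t=9: X=(1, 2, -3), d=1 → -e1, X_10=(0, 2, -3)
t=10: X=(0, 2, -3), d=4 → +e3, X_11=(0, 2, -2)
t=11: X=(0, 2, -2), d=0 → +e1, X_12=(1, 2, -2)


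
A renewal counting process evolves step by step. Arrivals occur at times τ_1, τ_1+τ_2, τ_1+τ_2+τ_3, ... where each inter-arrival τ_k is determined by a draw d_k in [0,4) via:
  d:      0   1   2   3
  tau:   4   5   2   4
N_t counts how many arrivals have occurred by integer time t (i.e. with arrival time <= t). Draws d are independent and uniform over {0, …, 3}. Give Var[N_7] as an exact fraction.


Inter-arrival values over d=0..3: [4, 5, 2, 4]
Each d has probability 1/4, so the pmf of τ is: f(2) = 1/4, f(4) = 1/2, f(5) = 1/4
Let p_n(j) = P(N_n = j), with p_0 = [1]. Condition on τ_1: p_n(0) = P(τ > n), and for j >= 1, p_n(j) = Σ_{k<=n} f(k)·p_{n−k}(j−1)
p_1 = [1]  (j = 0)
p_2 = [3/4, 1/4]  (j = 0..1)
p_3 = [3/4, 1/4]  (j = 0..1)
p_4 = [1/4, 11/16, 1/16]  (j = 0..2)
p_5 = [0, 15/16, 1/16]  (j = 0..2)
p_6 = [0, 11/16, 19/64, 1/64]  (j = 0..3)
p_7 = [0, 9/16, 27/64, 1/64]  (j = 0..3)
E[N_7] = Σ j·p_7(j) = 93/64;  E[N_7²] = Σ j²·p_7(j) = 153/64
Var[N_7] = 153/64 − (93/64)² = 1143/4096

1143/4096


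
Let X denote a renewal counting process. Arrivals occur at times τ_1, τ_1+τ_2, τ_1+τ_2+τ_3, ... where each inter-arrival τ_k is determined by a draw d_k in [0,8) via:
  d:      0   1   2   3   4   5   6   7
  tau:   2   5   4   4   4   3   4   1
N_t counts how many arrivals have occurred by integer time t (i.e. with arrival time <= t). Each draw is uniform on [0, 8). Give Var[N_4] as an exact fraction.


4074687/16777216

Inter-arrival values over d=0..7: [2, 5, 4, 4, 4, 3, 4, 1]
Each d has probability 1/8, so the pmf of τ is: f(1) = 1/8, f(2) = 1/8, f(3) = 1/8, f(4) = 1/2, f(5) = 1/8
Let p_n(j) = P(N_n = j), with p_0 = [1]. Condition on τ_1: p_n(0) = P(τ > n), and for j >= 1, p_n(j) = Σ_{k<=n} f(k)·p_{n−k}(j−1)
p_1 = [7/8, 1/8]  (j = 0..1)
p_2 = [3/4, 15/64, 1/64]  (j = 0..2)
p_3 = [5/8, 21/64, 23/512, 1/512]  (j = 0..3)
p_4 = [1/8, 25/32, 11/128, 31/4096, 1/4096]  (j = 0..4)
E[N_4] = Σ j·p_4(j) = 4001/4096;  E[N_4²] = Σ j²·p_4(j) = 4903/4096
Var[N_4] = 4903/4096 − (4001/4096)² = 4074687/16777216


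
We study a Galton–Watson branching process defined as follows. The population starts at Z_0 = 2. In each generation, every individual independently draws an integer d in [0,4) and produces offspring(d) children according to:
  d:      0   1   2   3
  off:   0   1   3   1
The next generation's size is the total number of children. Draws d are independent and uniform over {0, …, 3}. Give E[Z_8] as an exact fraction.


390625/32768

Outcome values over d=0..3: [0, 1, 3, 1]
Σy = 5, Σy² = 11, M = 4
μ = 5/4 = 5/4,  σ² = 11/4 − (5/4)² = 19/16
E[Z_0] = 2
E[Z_1] = 5/4·E[Z_0] = 5/2
E[Z_2] = 5/4·E[Z_1] = 25/8
E[Z_3] = 5/4·E[Z_2] = 125/32
E[Z_4] = 5/4·E[Z_3] = 625/128
E[Z_5] = 5/4·E[Z_4] = 3125/512
E[Z_6] = 5/4·E[Z_5] = 15625/2048
E[Z_7] = 5/4·E[Z_6] = 78125/8192
E[Z_8] = 5/4·E[Z_7] = 390625/32768


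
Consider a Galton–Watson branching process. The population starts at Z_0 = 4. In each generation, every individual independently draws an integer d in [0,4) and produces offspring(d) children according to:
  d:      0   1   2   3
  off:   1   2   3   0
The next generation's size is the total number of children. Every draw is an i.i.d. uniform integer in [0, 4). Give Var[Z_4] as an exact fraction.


8775/64

Outcome values over d=0..3: [1, 2, 3, 0]
Σy = 6, Σy² = 14, M = 4
μ = 6/4 = 3/2,  σ² = 14/4 − (3/2)² = 5/4
V_0 = 0, E_0 = 4
V_1 = 5/4·E_0 + (3/2)²·V_0 = 5;  E_1 = 6
V_2 = 5/4·E_1 + (3/2)²·V_1 = 75/4;  E_2 = 9
V_3 = 5/4·E_2 + (3/2)²·V_2 = 855/16;  E_3 = 27/2
V_4 = 5/4·E_3 + (3/2)²·V_3 = 8775/64;  E_4 = 81/4


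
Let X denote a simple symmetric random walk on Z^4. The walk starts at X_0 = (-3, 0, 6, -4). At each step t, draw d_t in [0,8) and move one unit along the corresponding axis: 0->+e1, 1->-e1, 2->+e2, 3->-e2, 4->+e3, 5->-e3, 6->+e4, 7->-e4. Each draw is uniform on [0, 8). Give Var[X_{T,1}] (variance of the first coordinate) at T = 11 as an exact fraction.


Outcome values over d=0..7: [1, -1, 0, 0, 0, 0, 0, 0]
Σy = 0, Σy² = 2, M = 8
μ = 0/8 = 0,  σ² = 2/8 − (0)² = 1/4
Independent increments: Var[X_11] = 11·σ² = 11·(1/4) = 11/4

11/4


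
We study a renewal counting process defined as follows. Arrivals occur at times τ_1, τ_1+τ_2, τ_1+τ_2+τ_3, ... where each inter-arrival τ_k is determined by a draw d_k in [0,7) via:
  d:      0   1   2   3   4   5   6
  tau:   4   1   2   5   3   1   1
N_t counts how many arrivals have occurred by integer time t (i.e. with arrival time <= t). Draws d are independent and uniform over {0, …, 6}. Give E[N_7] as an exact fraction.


Inter-arrival values over d=0..6: [4, 1, 2, 5, 3, 1, 1]
Each d has probability 1/7, so the pmf of τ is: f(1) = 3/7, f(2) = 1/7, f(3) = 1/7, f(4) = 1/7, f(5) = 1/7
Renewal equation for m(n) = E[N_n]: condition on τ_1 = k (if k <= n, one arrival plus a fresh copy on the remaining n−k steps): m(n) = F(n) + Σ_{k<=n} f(k)·m(n−k), where F(n) = P(τ <= n) and m(0) = 0
m(1) = F(1) = 3/7
m(2) = F(2) + f(1)·m(1) = 4/7 + 3/7·3/7 = 37/49
m(3) = F(3) + f(1)·m(2) + f(2)·m(1) = 5/7 + 3/7·37/49 + 1/7·3/7 = 377/343
m(4) = F(4) + f(1)·m(3) + f(2)·m(2) + f(3)·m(1) = 6/7 + 3/7·377/343 + 1/7·37/49 + 1/7·3/7 = 3595/2401
m(5) = F(5) + f(1)·m(4) + f(2)·m(3) + f(3)·m(2) + f(4)·m(1) = 1 + 3/7·3595/2401 + 1/7·377/343 + 1/7·37/49 + 1/7·3/7 = 33073/16807
m(6) = F(6) + f(1)·m(5) + f(2)·m(4) + f(3)·m(3) + f(4)·m(2) + f(5)·m(1) = 1 + 3/7·33073/16807 + 1/7·3595/2401 + 1/7·377/343 + 1/7·37/49 + 1/7·3/7 = 280400/117649
m(7) = F(7) + f(1)·m(6) + f(2)·m(5) + f(3)·m(4) + f(4)·m(3) + f(5)·m(2) = 1 + 3/7·280400/117649 + 1/7·33073/16807 + 1/7·3595/2401 + 1/7·377/343 + 1/7·37/49 = 2290557/823543
E[N_7] = m(7) = 2290557/823543

2290557/823543


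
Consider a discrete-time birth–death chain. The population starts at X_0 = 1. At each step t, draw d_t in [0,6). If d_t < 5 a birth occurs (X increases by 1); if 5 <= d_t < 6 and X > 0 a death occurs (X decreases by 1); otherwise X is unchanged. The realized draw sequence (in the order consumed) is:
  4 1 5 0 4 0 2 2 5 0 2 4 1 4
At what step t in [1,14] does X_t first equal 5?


6

t=0: X=1, d=4 → birth, X_1=2
t=1: X=2, d=1 → birth, X_2=3
t=2: X=3, d=5 → death, X_3=2
t=3: X=2, d=0 → birth, X_4=3
t=4: X=3, d=4 → birth, X_5=4
t=5: X=4, d=0 → birth, X_6=5
t=6: X=5, d=2 → birth, X_7=6
t=7: X=6, d=2 → birth, X_8=7
t=8: X=7, d=5 → death, X_9=6
t=9: X=6, d=0 → birth, X_10=7
t=10: X=7, d=2 → birth, X_11=8
t=11: X=8, d=4 → birth, X_12=9
t=12: X=9, d=1 → birth, X_13=10
t=13: X=10, d=4 → birth, X_14=11


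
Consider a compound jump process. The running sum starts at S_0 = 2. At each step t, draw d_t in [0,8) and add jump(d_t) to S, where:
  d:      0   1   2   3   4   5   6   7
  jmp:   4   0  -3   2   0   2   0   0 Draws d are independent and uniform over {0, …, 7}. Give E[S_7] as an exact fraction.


Outcome values over d=0..7: [4, 0, -3, 2, 0, 2, 0, 0]
Σy = 5, Σy² = 33, M = 8
μ = 5/8 = 5/8,  σ² = 33/8 − (5/8)² = 239/64
E[S_7] = 2 + 7·(5/8) = 51/8

51/8


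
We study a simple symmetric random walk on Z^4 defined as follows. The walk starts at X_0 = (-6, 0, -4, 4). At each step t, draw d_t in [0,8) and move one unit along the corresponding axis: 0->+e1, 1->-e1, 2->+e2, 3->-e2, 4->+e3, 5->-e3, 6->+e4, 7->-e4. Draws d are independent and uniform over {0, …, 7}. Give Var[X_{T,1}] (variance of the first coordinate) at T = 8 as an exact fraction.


Outcome values over d=0..7: [1, -1, 0, 0, 0, 0, 0, 0]
Σy = 0, Σy² = 2, M = 8
μ = 0/8 = 0,  σ² = 2/8 − (0)² = 1/4
Independent increments: Var[X_8] = 8·σ² = 8·(1/4) = 2

2


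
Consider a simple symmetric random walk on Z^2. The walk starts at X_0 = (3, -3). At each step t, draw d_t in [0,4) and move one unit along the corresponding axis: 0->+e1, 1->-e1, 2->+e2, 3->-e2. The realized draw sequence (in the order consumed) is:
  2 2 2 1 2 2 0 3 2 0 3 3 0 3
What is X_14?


(5, -1)

t=0: X=(3, -3), d=2 → +e2, X_1=(3, -2)
t=1: X=(3, -2), d=2 → +e2, X_2=(3, -1)
t=2: X=(3, -1), d=2 → +e2, X_3=(3, 0)
t=3: X=(3, 0), d=1 → -e1, X_4=(2, 0)
t=4: X=(2, 0), d=2 → +e2, X_5=(2, 1)
t=5: X=(2, 1), d=2 → +e2, X_6=(2, 2)
t=6: X=(2, 2), d=0 → +e1, X_7=(3, 2)
t=7: X=(3, 2), d=3 → -e2, X_8=(3, 1)
t=8: X=(3, 1), d=2 → +e2, X_9=(3, 2)
t=9: X=(3, 2), d=0 → +e1, X_10=(4, 2)
t=10: X=(4, 2), d=3 → -e2, X_11=(4, 1)
t=11: X=(4, 1), d=3 → -e2, X_12=(4, 0)
t=12: X=(4, 0), d=0 → +e1, X_13=(5, 0)
t=13: X=(5, 0), d=3 → -e2, X_14=(5, -1)


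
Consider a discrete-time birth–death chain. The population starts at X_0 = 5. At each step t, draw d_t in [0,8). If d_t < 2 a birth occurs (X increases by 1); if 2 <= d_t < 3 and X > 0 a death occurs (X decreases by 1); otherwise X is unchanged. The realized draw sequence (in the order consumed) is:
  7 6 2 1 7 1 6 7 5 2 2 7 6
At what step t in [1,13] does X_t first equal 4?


3

t=0: X=5, d=7 → hold, X_1=5
t=1: X=5, d=6 → hold, X_2=5
t=2: X=5, d=2 → death, X_3=4
t=3: X=4, d=1 → birth, X_4=5
t=4: X=5, d=7 → hold, X_5=5
t=5: X=5, d=1 → birth, X_6=6
t=6: X=6, d=6 → hold, X_7=6
t=7: X=6, d=7 → hold, X_8=6
t=8: X=6, d=5 → hold, X_9=6
t=9: X=6, d=2 → death, X_10=5
t=10: X=5, d=2 → death, X_11=4
t=11: X=4, d=7 → hold, X_12=4
t=12: X=4, d=6 → hold, X_13=4


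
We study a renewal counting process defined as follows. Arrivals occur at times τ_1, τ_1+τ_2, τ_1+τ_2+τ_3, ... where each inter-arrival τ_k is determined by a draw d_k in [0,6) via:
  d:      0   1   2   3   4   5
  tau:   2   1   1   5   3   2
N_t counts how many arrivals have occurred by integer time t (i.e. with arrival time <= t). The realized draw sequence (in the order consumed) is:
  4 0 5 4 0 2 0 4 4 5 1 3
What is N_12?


draw d_1=4: τ_1=3, arrival time A_1=3
draw d_2=0: τ_2=2, arrival time A_2=5
draw d_3=5: τ_3=2, arrival time A_3=7
draw d_4=4: τ_4=3, arrival time A_4=10
draw d_5=0: τ_5=2, arrival time A_5=12
draw d_6=2: τ_6=1, arrival time A_6=13
draw d_7=0: τ_7=2, arrival time A_7=15
draw d_8=4: τ_8=3, arrival time A_8=18
draw d_9=4: τ_9=3, arrival time A_9=21
draw d_10=5: τ_10=2, arrival time A_10=23
draw d_11=1: τ_11=1, arrival time A_11=24
draw d_12=3: τ_12=5, arrival time A_12=29
N_t over t=0..12: 0:0 1:0 2:0 3:1 4:1 5:2 6:2 7:3 8:3 9:3 10:4 11:4 12:5

5


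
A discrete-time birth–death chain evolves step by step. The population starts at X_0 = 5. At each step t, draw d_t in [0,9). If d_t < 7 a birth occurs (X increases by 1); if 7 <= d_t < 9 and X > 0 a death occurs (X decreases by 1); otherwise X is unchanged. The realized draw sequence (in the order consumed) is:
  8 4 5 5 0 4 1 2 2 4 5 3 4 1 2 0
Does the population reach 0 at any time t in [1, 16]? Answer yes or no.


t=0: X=5, d=8 → death, X_1=4
t=1: X=4, d=4 → birth, X_2=5
t=2: X=5, d=5 → birth, X_3=6
t=3: X=6, d=5 → birth, X_4=7
t=4: X=7, d=0 → birth, X_5=8
t=5: X=8, d=4 → birth, X_6=9
t=6: X=9, d=1 → birth, X_7=10
t=7: X=10, d=2 → birth, X_8=11
t=8: X=11, d=2 → birth, X_9=12
t=9: X=12, d=4 → birth, X_10=13
t=10: X=13, d=5 → birth, X_11=14
t=11: X=14, d=3 → birth, X_12=15
t=12: X=15, d=4 → birth, X_13=16
t=13: X=16, d=1 → birth, X_14=17
t=14: X=17, d=2 → birth, X_15=18
t=15: X=18, d=0 → birth, X_16=19

no


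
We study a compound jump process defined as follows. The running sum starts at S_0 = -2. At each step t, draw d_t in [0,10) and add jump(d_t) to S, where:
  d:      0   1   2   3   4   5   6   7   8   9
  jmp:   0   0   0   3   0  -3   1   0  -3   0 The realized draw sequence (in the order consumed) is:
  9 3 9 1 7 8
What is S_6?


t=0: S=-2, d=9, jump=0, S_1=-2
t=1: S=-2, d=3, jump=3, S_2=1
t=2: S=1, d=9, jump=0, S_3=1
t=3: S=1, d=1, jump=0, S_4=1
t=4: S=1, d=7, jump=0, S_5=1
t=5: S=1, d=8, jump=-3, S_6=-2

-2


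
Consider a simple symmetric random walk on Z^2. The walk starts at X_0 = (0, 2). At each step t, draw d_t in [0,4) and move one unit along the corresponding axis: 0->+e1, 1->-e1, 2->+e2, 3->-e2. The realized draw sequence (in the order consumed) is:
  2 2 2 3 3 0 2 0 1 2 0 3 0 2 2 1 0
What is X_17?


(3, 6)

t=0: X=(0, 2), d=2 → +e2, X_1=(0, 3)
t=1: X=(0, 3), d=2 → +e2, X_2=(0, 4)
t=2: X=(0, 4), d=2 → +e2, X_3=(0, 5)
t=3: X=(0, 5), d=3 → -e2, X_4=(0, 4)
t=4: X=(0, 4), d=3 → -e2, X_5=(0, 3)
t=5: X=(0, 3), d=0 → +e1, X_6=(1, 3)
t=6: X=(1, 3), d=2 → +e2, X_7=(1, 4)
t=7: X=(1, 4), d=0 → +e1, X_8=(2, 4)
t=8: X=(2, 4), d=1 → -e1, X_9=(1, 4)
t=9: X=(1, 4), d=2 → +e2, X_10=(1, 5)
t=10: X=(1, 5), d=0 → +e1, X_11=(2, 5)
t=11: X=(2, 5), d=3 → -e2, X_12=(2, 4)
t=12: X=(2, 4), d=0 → +e1, X_13=(3, 4)
t=13: X=(3, 4), d=2 → +e2, X_14=(3, 5)
t=14: X=(3, 5), d=2 → +e2, X_15=(3, 6)
t=15: X=(3, 6), d=1 → -e1, X_16=(2, 6)
t=16: X=(2, 6), d=0 → +e1, X_17=(3, 6)
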